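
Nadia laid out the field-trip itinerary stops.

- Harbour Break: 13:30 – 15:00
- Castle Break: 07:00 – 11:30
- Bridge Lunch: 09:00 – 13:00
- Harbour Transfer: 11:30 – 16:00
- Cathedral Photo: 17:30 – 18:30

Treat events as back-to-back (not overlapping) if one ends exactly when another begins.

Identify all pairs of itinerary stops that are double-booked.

Sorted by start: Castle Break, Bridge Lunch, Harbour Transfer, Harbour Break, Cathedral Photo.
Bridge Lunch starts before Castle Break ends → Castle Break and Bridge Lunch overlap.
Harbour Transfer starts exactly when Castle Break ends (back-to-back, no overlap); Castle Break is clear from here.
Harbour Transfer starts before Bridge Lunch ends → Bridge Lunch and Harbour Transfer overlap.
Harbour Break starts after Bridge Lunch ends; Bridge Lunch is clear from here.
Harbour Break starts before Harbour Transfer ends → Harbour Transfer and Harbour Break overlap.
Cathedral Photo starts after Harbour Transfer ends.
Cathedral Photo starts after Harbour Break ends.

Bridge Lunch & Castle Break, Bridge Lunch & Harbour Transfer, Harbour Break & Harbour Transfer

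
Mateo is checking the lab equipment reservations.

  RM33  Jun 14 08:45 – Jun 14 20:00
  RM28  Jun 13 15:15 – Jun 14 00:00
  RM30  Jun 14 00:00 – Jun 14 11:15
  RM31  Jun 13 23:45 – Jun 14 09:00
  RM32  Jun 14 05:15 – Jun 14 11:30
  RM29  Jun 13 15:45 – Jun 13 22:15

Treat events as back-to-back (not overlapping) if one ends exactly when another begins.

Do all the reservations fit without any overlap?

Sorted by start: RM28, RM29, RM31, RM30, RM32, RM33.
RM29 starts before RM28 ends → RM28 and RM29 overlap.
That's a conflict, so the schedule is not conflict-free.

No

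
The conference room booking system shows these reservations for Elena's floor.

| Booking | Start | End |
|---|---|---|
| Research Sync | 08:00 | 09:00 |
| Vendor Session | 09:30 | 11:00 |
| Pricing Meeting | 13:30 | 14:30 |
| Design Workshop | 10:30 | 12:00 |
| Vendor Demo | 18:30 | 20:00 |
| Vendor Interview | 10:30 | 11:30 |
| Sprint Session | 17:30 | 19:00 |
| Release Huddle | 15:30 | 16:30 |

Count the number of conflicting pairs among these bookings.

4

Two intervals overlap when each starts before the other ends.
Sorted by start: Research Sync, Vendor Session, Design Workshop, Vendor Interview, Pricing Meeting, Release Huddle, Sprint Session, Vendor Demo.
Vendor Session starts after Research Sync ends; Research Sync is clear from here.
Design Workshop starts before Vendor Session ends → Vendor Session and Design Workshop overlap.
Vendor Interview starts before Vendor Session ends → Vendor Session and Vendor Interview overlap.
Pricing Meeting starts after Vendor Session ends; Vendor Session is clear from here.
Vendor Interview starts before Design Workshop ends → Design Workshop and Vendor Interview overlap.
Pricing Meeting starts after Design Workshop ends; Design Workshop is clear from here.
Pricing Meeting starts after Vendor Interview ends; Vendor Interview is clear from here.
Release Huddle starts after Pricing Meeting ends; Pricing Meeting is clear from here.
Sprint Session starts after Release Huddle ends; Release Huddle is clear from here.
Vendor Demo starts before Sprint Session ends → Sprint Session and Vendor Demo overlap.
Overlapping pairs: Design Workshop & Vendor Interview, Design Workshop & Vendor Session, Sprint Session & Vendor Demo, Vendor Interview & Vendor Session — 4 in total.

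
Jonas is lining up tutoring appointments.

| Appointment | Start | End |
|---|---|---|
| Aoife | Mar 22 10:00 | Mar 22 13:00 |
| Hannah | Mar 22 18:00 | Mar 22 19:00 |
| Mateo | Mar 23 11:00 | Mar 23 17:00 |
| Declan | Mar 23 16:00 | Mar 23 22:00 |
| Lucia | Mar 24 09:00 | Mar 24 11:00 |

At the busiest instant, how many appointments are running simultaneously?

Sweep the timeline, counting +1 at each start and −1 at each end (ends before starts at a tie):
Mar 22 10:00 start Aoife → 1
Mar 22 13:00 end Aoife → 0
Mar 22 18:00 start Hannah → 1
Mar 22 19:00 end Hannah → 0
Mar 23 11:00 start Mateo → 1
Mar 23 16:00 start Declan → 2
Mar 23 17:00 end Mateo → 1
Mar 23 22:00 end Declan → 0
Mar 24 09:00 start Lucia → 1
Mar 24 11:00 end Lucia → 0
Peak is 2, at Mar 23 16:00 (Declan, Mateo).

2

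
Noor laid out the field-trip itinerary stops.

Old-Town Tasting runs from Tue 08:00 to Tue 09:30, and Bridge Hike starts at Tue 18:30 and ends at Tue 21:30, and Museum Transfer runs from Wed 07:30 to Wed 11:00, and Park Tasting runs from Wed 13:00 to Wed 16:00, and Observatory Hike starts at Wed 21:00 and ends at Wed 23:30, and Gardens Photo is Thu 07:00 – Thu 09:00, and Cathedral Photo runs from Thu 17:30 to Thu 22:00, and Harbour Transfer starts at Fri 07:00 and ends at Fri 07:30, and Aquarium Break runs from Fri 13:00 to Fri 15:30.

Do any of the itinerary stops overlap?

No

Sorted by start: Old-Town Tasting, Bridge Hike, Museum Transfer, Park Tasting, Observatory Hike, Gardens Photo, Cathedral Photo, Harbour Transfer, Aquarium Break.
Bridge Hike starts after Old-Town Tasting ends, so nothing later overlaps Old-Town Tasting either.
Museum Transfer starts after Bridge Hike ends, so nothing later overlaps Bridge Hike either.
Park Tasting starts after Museum Transfer ends, so nothing later overlaps Museum Transfer either.
Observatory Hike starts after Park Tasting ends, so nothing later overlaps Park Tasting either.
Gardens Photo starts after Observatory Hike ends, so nothing later overlaps Observatory Hike either.
Cathedral Photo starts after Gardens Photo ends, so nothing later overlaps Gardens Photo either.
Harbour Transfer starts after Cathedral Photo ends, so nothing later overlaps Cathedral Photo either.
Aquarium Break starts after Harbour Transfer ends.
Every pair is clear; the schedule has no overlaps.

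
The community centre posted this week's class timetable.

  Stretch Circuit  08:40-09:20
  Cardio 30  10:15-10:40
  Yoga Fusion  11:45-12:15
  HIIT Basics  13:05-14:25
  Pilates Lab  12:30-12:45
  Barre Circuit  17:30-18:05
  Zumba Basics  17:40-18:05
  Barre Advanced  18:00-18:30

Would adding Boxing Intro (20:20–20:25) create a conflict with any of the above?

Stretch Circuit: ends 09:20 at or before Boxing Intro starts 20:20 → clear.
Cardio 30: ends 10:40 at or before Boxing Intro starts 20:20 → clear.
Yoga Fusion: ends 12:15 at or before Boxing Intro starts 20:20 → clear.
Pilates Lab: ends 12:45 at or before Boxing Intro starts 20:20 → clear.
HIIT Basics: ends 14:25 at or before Boxing Intro starts 20:20 → clear.
Barre Circuit: ends 18:05 at or before Boxing Intro starts 20:20 → clear.
Zumba Basics: ends 18:05 at or before Boxing Intro starts 20:20 → clear.
Barre Advanced: ends 18:30 at or before Boxing Intro starts 20:20 → clear.

No — it doesn't clash with anything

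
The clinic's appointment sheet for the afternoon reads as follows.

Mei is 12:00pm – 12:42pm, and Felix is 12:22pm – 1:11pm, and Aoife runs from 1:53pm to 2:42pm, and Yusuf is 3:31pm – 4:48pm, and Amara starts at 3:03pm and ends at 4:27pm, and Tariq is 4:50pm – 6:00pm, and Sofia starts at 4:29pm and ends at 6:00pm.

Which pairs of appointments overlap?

Sorted by start: Mei, Felix, Aoife, Amara, Yusuf, Sofia, Tariq.
Felix starts before Mei ends → Mei and Felix overlap.
Aoife starts after Mei ends; Mei is clear from here.
Aoife starts after Felix ends; Felix is clear from here.
Amara starts after Aoife ends; Aoife is clear from here.
Yusuf starts before Amara ends → Amara and Yusuf overlap.
Sofia starts after Amara ends; Amara is clear from here.
Sofia starts before Yusuf ends → Yusuf and Sofia overlap.
Tariq starts after Yusuf ends.
Tariq starts before Sofia ends → Sofia and Tariq overlap.

Amara & Yusuf, Felix & Mei, Sofia & Tariq, Sofia & Yusuf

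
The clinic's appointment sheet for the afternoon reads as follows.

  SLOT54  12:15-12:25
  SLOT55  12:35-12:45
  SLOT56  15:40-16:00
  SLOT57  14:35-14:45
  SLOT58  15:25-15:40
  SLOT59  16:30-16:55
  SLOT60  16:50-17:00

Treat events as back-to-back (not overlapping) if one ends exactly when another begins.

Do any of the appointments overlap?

Sorted by start: SLOT54, SLOT55, SLOT57, SLOT58, SLOT56, SLOT59, SLOT60.
SLOT55 starts after SLOT54 ends, so nothing later overlaps SLOT54 either.
SLOT57 starts after SLOT55 ends, so nothing later overlaps SLOT55 either.
SLOT58 starts after SLOT57 ends, so nothing later overlaps SLOT57 either.
SLOT56 starts exactly when SLOT58 ends (back-to-back, no overlap), so nothing later overlaps SLOT58 either.
SLOT59 starts after SLOT56 ends, so nothing later overlaps SLOT56 either.
SLOT60 starts before SLOT59 ends → SLOT59 and SLOT60 overlap.
That's a conflict, so the schedule is not conflict-free.

Yes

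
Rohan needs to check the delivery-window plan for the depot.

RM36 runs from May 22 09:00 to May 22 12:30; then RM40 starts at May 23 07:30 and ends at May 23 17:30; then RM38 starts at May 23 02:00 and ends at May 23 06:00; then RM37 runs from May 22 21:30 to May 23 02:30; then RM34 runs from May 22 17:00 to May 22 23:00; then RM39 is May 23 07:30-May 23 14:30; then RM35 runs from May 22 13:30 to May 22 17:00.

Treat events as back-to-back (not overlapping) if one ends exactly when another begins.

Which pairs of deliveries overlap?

RM34 & RM37, RM37 & RM38, RM39 & RM40

Sorted by start: RM36, RM35, RM34, RM37, RM38, RM39, RM40.
RM35 starts after RM36 ends — done with RM36.
RM34 starts exactly when RM35 ends (back-to-back, no overlap) — done with RM35.
RM37 starts before RM34 ends → RM34 and RM37 overlap.
RM38 starts after RM34 ends — done with RM34.
RM38 starts before RM37 ends → RM37 and RM38 overlap.
RM39 starts after RM37 ends — done with RM37.
RM39 starts after RM38 ends — done with RM38.
RM40 starts before RM39 ends → RM39 and RM40 overlap.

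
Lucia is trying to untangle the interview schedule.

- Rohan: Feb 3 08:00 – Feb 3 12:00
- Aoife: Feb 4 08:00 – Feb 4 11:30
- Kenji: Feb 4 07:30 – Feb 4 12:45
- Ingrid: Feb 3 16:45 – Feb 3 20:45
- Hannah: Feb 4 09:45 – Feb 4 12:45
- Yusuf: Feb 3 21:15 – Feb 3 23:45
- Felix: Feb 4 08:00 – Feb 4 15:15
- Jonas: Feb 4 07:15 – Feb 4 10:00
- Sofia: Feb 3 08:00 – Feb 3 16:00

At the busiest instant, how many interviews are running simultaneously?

5

Sort all start/end points and keep a running count:
Feb 3 08:00 start Rohan → 1
Feb 3 08:00 start Sofia → 2
Feb 3 12:00 end Rohan → 1
Feb 3 16:00 end Sofia → 0
Feb 3 16:45 start Ingrid → 1
Feb 3 20:45 end Ingrid → 0
Feb 3 21:15 start Yusuf → 1
Feb 3 23:45 end Yusuf → 0
Feb 4 07:15 start Jonas → 1
Feb 4 07:30 start Kenji → 2
Feb 4 08:00 start Aoife → 3
Feb 4 08:00 start Felix → 4
Feb 4 09:45 start Hannah → 5
Feb 4 10:00 end Jonas → 4
Feb 4 11:30 end Aoife → 3
Feb 4 12:45 end Hannah → 2
Feb 4 12:45 end Kenji → 1
Feb 4 15:15 end Felix → 0
Peak is 5, at Feb 4 09:45 (Aoife, Felix, Hannah, Jonas, Kenji).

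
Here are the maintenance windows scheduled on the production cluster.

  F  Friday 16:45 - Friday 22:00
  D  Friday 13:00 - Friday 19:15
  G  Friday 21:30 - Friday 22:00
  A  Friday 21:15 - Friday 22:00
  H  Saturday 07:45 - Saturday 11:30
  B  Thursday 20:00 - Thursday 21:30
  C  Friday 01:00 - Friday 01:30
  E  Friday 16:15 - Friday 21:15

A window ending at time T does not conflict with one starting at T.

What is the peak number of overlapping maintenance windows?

3

Walk through starts and ends in time order (an end at T is processed before a start at T):
Thursday 20:00 start B → 1
Thursday 21:30 end B → 0
Friday 01:00 start C → 1
Friday 01:30 end C → 0
Friday 13:00 start D → 1
Friday 16:15 start E → 2
Friday 16:45 start F → 3
Friday 19:15 end D → 2
Friday 21:15 end E → 1
Friday 21:15 start A → 2
Friday 21:30 start G → 3
Friday 22:00 end A → 2
Friday 22:00 end F → 1
Friday 22:00 end G → 0
Saturday 07:45 start H → 1
Saturday 11:30 end H → 0
Peak is 3, at Friday 16:45 (D, E, F).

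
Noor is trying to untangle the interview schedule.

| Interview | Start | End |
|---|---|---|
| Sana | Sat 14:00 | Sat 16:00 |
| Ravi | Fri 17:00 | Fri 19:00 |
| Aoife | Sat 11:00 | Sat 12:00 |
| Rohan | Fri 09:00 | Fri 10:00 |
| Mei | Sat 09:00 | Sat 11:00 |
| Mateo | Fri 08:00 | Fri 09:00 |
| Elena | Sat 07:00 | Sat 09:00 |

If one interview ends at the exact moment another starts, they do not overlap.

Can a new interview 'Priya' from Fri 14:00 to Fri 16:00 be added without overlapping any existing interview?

Yes — the slot is free

Mateo: ends Fri 09:00 at or before Priya starts Fri 14:00 → clear.
Rohan: ends Fri 10:00 at or before Priya starts Fri 14:00 → clear.
Ravi: starts Fri 17:00 at or after Priya ends Fri 16:00 → clear.
Elena: starts Sat 07:00 at or after Priya ends Fri 16:00 → clear.
Mei: starts Sat 09:00 at or after Priya ends Fri 16:00 → clear.
Aoife: starts Sat 11:00 at or after Priya ends Fri 16:00 → clear.
Sana: starts Sat 14:00 at or after Priya ends Fri 16:00 → clear.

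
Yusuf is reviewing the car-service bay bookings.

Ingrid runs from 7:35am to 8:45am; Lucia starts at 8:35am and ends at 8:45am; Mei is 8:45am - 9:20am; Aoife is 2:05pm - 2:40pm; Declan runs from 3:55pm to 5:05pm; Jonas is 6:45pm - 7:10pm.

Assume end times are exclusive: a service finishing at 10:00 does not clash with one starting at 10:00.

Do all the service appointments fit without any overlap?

Sorted by start: Ingrid, Lucia, Mei, Aoife, Declan, Jonas.
Lucia starts before Ingrid ends → Ingrid and Lucia overlap.
That's a conflict, so the schedule is not conflict-free.

No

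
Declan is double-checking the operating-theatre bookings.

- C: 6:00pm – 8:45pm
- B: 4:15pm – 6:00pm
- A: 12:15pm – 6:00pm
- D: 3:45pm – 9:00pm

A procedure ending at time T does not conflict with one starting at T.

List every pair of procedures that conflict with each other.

A & B, A & D, B & D, C & D

Sorted by start: A, D, B, C.
D starts before A ends → A and D overlap.
B starts before A ends → A and B overlap.
C starts exactly when A ends (back-to-back, no overlap).
B starts before D ends → D and B overlap.
C starts before D ends → D and C overlap.
C starts exactly when B ends (back-to-back, no overlap).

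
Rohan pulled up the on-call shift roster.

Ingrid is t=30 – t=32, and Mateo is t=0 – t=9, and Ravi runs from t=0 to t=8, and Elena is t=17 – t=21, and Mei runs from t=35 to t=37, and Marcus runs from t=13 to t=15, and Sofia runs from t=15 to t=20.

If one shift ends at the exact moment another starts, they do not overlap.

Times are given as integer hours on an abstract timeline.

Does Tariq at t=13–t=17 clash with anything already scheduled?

Ravi: ends t=8 at or before Tariq starts t=13 → clear.
Mateo: ends t=9 at or before Tariq starts t=13 → clear.
Marcus: starts t=13 before Tariq ends t=17, and ends t=15 after Tariq starts t=13 → overlap.
Sofia: starts t=15 before Tariq ends t=17, and ends t=20 after Tariq starts t=13 → overlap.
Elena: starts t=17 at or after Tariq ends t=17 → clear.
Ingrid: starts t=30 at or after Tariq ends t=17 → clear.
Mei: starts t=35 at or after Tariq ends t=17 → clear.
Tariq overlaps Sofia, Marcus.

Yes — it overlaps Marcus, Sofia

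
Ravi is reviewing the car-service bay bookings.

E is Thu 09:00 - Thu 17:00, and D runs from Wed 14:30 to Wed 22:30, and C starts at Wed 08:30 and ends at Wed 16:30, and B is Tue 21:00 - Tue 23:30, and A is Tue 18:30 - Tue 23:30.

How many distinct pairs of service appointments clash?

Sorted by start: A, B, C, D, E.
B starts before A ends → A and B overlap.
C starts after A ends, so nothing later overlaps A either.
C starts after B ends, so nothing later overlaps B either.
D starts before C ends → C and D overlap.
E starts after C ends.
E starts after D ends.
Overlapping pairs: A & B, C & D — 2 in total.

2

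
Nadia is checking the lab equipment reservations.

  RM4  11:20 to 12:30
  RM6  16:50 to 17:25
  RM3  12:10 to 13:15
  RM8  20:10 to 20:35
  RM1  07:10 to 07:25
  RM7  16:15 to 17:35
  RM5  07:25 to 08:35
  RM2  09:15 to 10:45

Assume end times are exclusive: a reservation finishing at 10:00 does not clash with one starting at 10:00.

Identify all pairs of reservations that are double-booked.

RM3 & RM4, RM6 & RM7

Sorted by start: RM1, RM5, RM2, RM4, RM3, RM7, RM6, RM8.
RM5 starts exactly when RM1 ends (back-to-back, no overlap) — done with RM1.
RM2 starts after RM5 ends — done with RM5.
RM4 starts after RM2 ends — done with RM2.
RM3 starts before RM4 ends → RM4 and RM3 overlap.
RM7 starts after RM4 ends — done with RM4.
RM7 starts after RM3 ends — done with RM3.
RM6 starts before RM7 ends → RM7 and RM6 overlap.
RM8 starts after RM7 ends.
RM8 starts after RM6 ends.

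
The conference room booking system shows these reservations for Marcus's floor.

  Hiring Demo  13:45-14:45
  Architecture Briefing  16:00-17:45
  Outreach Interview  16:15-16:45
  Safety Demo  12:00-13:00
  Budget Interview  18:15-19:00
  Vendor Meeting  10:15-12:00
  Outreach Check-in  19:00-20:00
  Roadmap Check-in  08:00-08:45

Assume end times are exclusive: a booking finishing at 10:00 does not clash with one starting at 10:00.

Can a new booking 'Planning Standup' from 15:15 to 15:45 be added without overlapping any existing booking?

Yes — the slot is free

Roadmap Check-in: ends 08:45 at or before Planning Standup starts 15:15 → clear.
Vendor Meeting: ends 12:00 at or before Planning Standup starts 15:15 → clear.
Safety Demo: ends 13:00 at or before Planning Standup starts 15:15 → clear.
Hiring Demo: ends 14:45 at or before Planning Standup starts 15:15 → clear.
Architecture Briefing: starts 16:00 at or after Planning Standup ends 15:45 → clear.
Outreach Interview: starts 16:15 at or after Planning Standup ends 15:45 → clear.
Budget Interview: starts 18:15 at or after Planning Standup ends 15:45 → clear.
Outreach Check-in: starts 19:00 at or after Planning Standup ends 15:45 → clear.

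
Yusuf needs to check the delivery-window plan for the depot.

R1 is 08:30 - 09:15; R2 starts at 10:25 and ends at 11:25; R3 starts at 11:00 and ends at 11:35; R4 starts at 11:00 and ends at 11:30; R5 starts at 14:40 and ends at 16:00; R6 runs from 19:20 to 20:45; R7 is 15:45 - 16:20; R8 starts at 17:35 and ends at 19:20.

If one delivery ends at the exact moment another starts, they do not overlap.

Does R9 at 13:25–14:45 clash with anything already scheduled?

Yes — it overlaps R5

R1: ends 09:15 at or before R9 starts 13:25 → clear.
R2: ends 11:25 at or before R9 starts 13:25 → clear.
R3: ends 11:35 at or before R9 starts 13:25 → clear.
R4: ends 11:30 at or before R9 starts 13:25 → clear.
R5: starts 14:40 before R9 ends 14:45, and ends 16:00 after R9 starts 13:25 → overlap.
R7: starts 15:45 at or after R9 ends 14:45 → clear.
R8: starts 17:35 at or after R9 ends 14:45 → clear.
R6: starts 19:20 at or after R9 ends 14:45 → clear.
R9 overlaps R5.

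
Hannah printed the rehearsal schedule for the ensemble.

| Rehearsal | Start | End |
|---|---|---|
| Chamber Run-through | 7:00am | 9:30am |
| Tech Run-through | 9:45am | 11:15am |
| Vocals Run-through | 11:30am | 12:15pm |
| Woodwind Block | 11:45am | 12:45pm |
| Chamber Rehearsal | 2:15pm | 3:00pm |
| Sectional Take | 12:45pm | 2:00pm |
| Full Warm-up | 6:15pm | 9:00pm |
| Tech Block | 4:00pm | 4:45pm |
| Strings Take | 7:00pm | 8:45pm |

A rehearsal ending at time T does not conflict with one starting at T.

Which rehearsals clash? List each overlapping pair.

Full Warm-up & Strings Take, Vocals Run-through & Woodwind Block

Sorted by start: Chamber Run-through, Tech Run-through, Vocals Run-through, Woodwind Block, Sectional Take, Chamber Rehearsal, Tech Block, Full Warm-up, Strings Take.
Tech Run-through starts after Chamber Run-through ends, so Chamber Run-through has no further overlaps.
Vocals Run-through starts after Tech Run-through ends, so Tech Run-through has no further overlaps.
Woodwind Block starts before Vocals Run-through ends → Vocals Run-through and Woodwind Block overlap.
Sectional Take starts after Vocals Run-through ends, so Vocals Run-through has no further overlaps.
Sectional Take starts exactly when Woodwind Block ends (back-to-back, no overlap), so Woodwind Block has no further overlaps.
Chamber Rehearsal starts after Sectional Take ends, so Sectional Take has no further overlaps.
Tech Block starts after Chamber Rehearsal ends, so Chamber Rehearsal has no further overlaps.
Full Warm-up starts after Tech Block ends, so Tech Block has no further overlaps.
Strings Take starts before Full Warm-up ends → Full Warm-up and Strings Take overlap.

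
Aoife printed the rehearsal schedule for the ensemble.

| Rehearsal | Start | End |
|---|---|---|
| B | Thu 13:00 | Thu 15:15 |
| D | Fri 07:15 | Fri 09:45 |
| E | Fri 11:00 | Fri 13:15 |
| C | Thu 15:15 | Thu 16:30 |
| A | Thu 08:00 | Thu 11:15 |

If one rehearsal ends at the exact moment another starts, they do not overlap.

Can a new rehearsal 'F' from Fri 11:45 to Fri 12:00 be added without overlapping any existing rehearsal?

A: ends Thu 11:15 at or before F starts Fri 11:45 → clear.
B: ends Thu 15:15 at or before F starts Fri 11:45 → clear.
C: ends Thu 16:30 at or before F starts Fri 11:45 → clear.
D: ends Fri 09:45 at or before F starts Fri 11:45 → clear.
E: starts Fri 11:00 before F ends Fri 12:00, and ends Fri 13:15 after F starts Fri 11:45 → overlap.
F overlaps E.

No — it overlaps E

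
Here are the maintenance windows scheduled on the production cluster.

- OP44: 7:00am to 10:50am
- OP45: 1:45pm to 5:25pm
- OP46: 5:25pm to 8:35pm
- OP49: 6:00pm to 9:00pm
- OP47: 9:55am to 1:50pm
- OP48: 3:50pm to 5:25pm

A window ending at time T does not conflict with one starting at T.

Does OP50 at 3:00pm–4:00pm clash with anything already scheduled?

Yes — it overlaps OP45, OP48

OP44: ends 10:50am at or before OP50 starts 3:00pm → clear.
OP47: ends 1:50pm at or before OP50 starts 3:00pm → clear.
OP45: starts 1:45pm before OP50 ends 4:00pm, and ends 5:25pm after OP50 starts 3:00pm → overlap.
OP48: starts 3:50pm before OP50 ends 4:00pm, and ends 5:25pm after OP50 starts 3:00pm → overlap.
OP46: starts 5:25pm at or after OP50 ends 4:00pm → clear.
OP49: starts 6:00pm at or after OP50 ends 4:00pm → clear.
OP50 overlaps OP45, OP48.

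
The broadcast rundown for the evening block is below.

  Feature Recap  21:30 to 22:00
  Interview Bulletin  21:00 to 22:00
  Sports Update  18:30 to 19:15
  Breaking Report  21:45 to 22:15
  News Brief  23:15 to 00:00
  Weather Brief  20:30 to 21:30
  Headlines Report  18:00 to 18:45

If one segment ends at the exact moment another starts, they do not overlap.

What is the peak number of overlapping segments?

3

Sort all start/end points and keep a running count:
18:00 start Headlines Report → 1
18:30 start Sports Update → 2
18:45 end Headlines Report → 1
19:15 end Sports Update → 0
20:30 start Weather Brief → 1
21:00 start Interview Bulletin → 2
21:30 end Weather Brief → 1
21:30 start Feature Recap → 2
21:45 start Breaking Report → 3
22:00 end Feature Recap → 2
22:00 end Interview Bulletin → 1
22:15 end Breaking Report → 0
23:15 start News Brief → 1
00:00 end News Brief → 0
Peak is 3, at 21:45 (Breaking Report, Feature Recap, Interview Bulletin).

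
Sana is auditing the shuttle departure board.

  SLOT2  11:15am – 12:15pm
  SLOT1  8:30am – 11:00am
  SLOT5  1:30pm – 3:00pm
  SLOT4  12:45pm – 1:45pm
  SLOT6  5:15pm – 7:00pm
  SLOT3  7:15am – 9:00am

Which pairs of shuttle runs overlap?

Sorted by start: SLOT3, SLOT1, SLOT2, SLOT4, SLOT5, SLOT6.
SLOT1 starts before SLOT3 ends → SLOT3 and SLOT1 overlap.
SLOT2 starts after SLOT3 ends — done with SLOT3.
SLOT2 starts after SLOT1 ends — done with SLOT1.
SLOT4 starts after SLOT2 ends — done with SLOT2.
SLOT5 starts before SLOT4 ends → SLOT4 and SLOT5 overlap.
SLOT6 starts after SLOT4 ends.
SLOT6 starts after SLOT5 ends.

SLOT1 & SLOT3, SLOT4 & SLOT5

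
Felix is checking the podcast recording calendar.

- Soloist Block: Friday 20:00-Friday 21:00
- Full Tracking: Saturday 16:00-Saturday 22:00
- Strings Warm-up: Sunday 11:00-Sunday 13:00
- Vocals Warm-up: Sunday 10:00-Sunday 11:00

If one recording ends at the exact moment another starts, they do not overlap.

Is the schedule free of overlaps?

Yes

Sorted by start: Soloist Block, Full Tracking, Vocals Warm-up, Strings Warm-up.
Full Tracking starts after Soloist Block ends, so Soloist Block has no further overlaps.
Vocals Warm-up starts after Full Tracking ends, so Full Tracking has no further overlaps.
Strings Warm-up starts exactly when Vocals Warm-up ends (back-to-back, no overlap).
Every pair is clear; the schedule has no overlaps.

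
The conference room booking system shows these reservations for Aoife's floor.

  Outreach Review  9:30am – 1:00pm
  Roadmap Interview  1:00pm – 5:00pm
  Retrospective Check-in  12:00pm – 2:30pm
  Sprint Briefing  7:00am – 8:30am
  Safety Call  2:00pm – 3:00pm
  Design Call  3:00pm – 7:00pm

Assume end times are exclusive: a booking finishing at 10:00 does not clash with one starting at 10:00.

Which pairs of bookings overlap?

Design Call & Roadmap Interview, Outreach Review & Retrospective Check-in, Retrospective Check-in & Roadmap Interview, Retrospective Check-in & Safety Call, Roadmap Interview & Safety Call

Two intervals overlap when each starts before the other ends.
Sorted by start: Sprint Briefing, Outreach Review, Retrospective Check-in, Roadmap Interview, Safety Call, Design Call.
Outreach Review starts after Sprint Briefing ends — done with Sprint Briefing.
Retrospective Check-in starts before Outreach Review ends → Outreach Review and Retrospective Check-in overlap.
Roadmap Interview starts exactly when Outreach Review ends (back-to-back, no overlap) — done with Outreach Review.
Roadmap Interview starts before Retrospective Check-in ends → Retrospective Check-in and Roadmap Interview overlap.
Safety Call starts before Retrospective Check-in ends → Retrospective Check-in and Safety Call overlap.
Design Call starts after Retrospective Check-in ends.
Safety Call starts before Roadmap Interview ends → Roadmap Interview and Safety Call overlap.
Design Call starts before Roadmap Interview ends → Roadmap Interview and Design Call overlap.
Design Call starts exactly when Safety Call ends (back-to-back, no overlap).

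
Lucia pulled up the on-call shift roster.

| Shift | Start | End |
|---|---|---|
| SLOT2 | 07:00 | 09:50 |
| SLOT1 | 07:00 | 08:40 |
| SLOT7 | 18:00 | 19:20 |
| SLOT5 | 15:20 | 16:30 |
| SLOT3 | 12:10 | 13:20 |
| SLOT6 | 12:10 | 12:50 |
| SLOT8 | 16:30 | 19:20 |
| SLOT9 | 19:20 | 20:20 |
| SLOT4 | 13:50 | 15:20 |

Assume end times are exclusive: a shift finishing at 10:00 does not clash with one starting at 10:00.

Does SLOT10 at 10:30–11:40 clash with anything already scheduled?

SLOT1: ends 08:40 at or before SLOT10 starts 10:30 → clear.
SLOT2: ends 09:50 at or before SLOT10 starts 10:30 → clear.
SLOT3: starts 12:10 at or after SLOT10 ends 11:40 → clear.
SLOT6: starts 12:10 at or after SLOT10 ends 11:40 → clear.
SLOT4: starts 13:50 at or after SLOT10 ends 11:40 → clear.
SLOT5: starts 15:20 at or after SLOT10 ends 11:40 → clear.
SLOT8: starts 16:30 at or after SLOT10 ends 11:40 → clear.
SLOT7: starts 18:00 at or after SLOT10 ends 11:40 → clear.
SLOT9: starts 19:20 at or after SLOT10 ends 11:40 → clear.

No — it doesn't clash with anything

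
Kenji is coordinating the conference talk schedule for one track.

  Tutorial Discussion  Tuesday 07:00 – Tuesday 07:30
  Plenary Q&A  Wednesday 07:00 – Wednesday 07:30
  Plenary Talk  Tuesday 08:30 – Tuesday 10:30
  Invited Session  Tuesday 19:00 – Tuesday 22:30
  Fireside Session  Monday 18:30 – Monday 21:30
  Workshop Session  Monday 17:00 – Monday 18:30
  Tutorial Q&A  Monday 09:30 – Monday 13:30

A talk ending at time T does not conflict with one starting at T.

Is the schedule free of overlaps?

Yes

Check each pair: they overlap iff neither finishes before the other starts.
Sorted by start: Tutorial Q&A, Workshop Session, Fireside Session, Tutorial Discussion, Plenary Talk, Invited Session, Plenary Q&A.
Workshop Session starts after Tutorial Q&A ends, so Tutorial Q&A has no further overlaps.
Fireside Session starts exactly when Workshop Session ends (back-to-back, no overlap), so Workshop Session has no further overlaps.
Tutorial Discussion starts after Fireside Session ends, so Fireside Session has no further overlaps.
Plenary Talk starts after Tutorial Discussion ends, so Tutorial Discussion has no further overlaps.
Invited Session starts after Plenary Talk ends, so Plenary Talk has no further overlaps.
Plenary Q&A starts after Invited Session ends.
Every pair is clear; the schedule has no overlaps.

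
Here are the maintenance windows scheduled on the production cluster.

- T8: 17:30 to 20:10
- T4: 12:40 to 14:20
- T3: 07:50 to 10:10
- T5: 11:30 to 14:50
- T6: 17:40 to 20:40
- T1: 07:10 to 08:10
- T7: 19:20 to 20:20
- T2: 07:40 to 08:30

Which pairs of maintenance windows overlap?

T1 & T2, T1 & T3, T2 & T3, T4 & T5, T6 & T7, T6 & T8, T7 & T8

Sorted by start: T1, T2, T3, T5, T4, T8, T6, T7.
T2 starts before T1 ends → T1 and T2 overlap.
T3 starts before T1 ends → T1 and T3 overlap.
T5 starts after T1 ends, so nothing later overlaps T1 either.
T3 starts before T2 ends → T2 and T3 overlap.
T5 starts after T2 ends, so nothing later overlaps T2 either.
T5 starts after T3 ends, so nothing later overlaps T3 either.
T4 starts before T5 ends → T5 and T4 overlap.
T8 starts after T5 ends, so nothing later overlaps T5 either.
T8 starts after T4 ends, so nothing later overlaps T4 either.
T6 starts before T8 ends → T8 and T6 overlap.
T7 starts before T8 ends → T8 and T7 overlap.
T7 starts before T6 ends → T6 and T7 overlap.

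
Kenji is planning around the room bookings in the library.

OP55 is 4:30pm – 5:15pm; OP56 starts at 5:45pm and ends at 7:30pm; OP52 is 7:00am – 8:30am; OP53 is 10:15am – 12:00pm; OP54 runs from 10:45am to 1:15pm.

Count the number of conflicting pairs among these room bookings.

Sorted by start: OP52, OP53, OP54, OP55, OP56.
OP53 starts after OP52 ends, so nothing later overlaps OP52 either.
OP54 starts before OP53 ends → OP53 and OP54 overlap.
OP55 starts after OP53 ends, so nothing later overlaps OP53 either.
OP55 starts after OP54 ends, so nothing later overlaps OP54 either.
OP56 starts after OP55 ends.
Overlapping pairs: OP53 & OP54 — 1 in total.

1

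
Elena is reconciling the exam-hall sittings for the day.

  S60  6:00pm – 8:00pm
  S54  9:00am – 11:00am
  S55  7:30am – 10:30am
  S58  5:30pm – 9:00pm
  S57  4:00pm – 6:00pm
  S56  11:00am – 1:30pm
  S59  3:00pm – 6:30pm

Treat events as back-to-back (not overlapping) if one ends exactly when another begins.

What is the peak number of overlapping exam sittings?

3

Sort all start/end points and keep a running count:
7:30am start S55 → 1
9:00am start S54 → 2
10:30am end S55 → 1
11:00am end S54 → 0
11:00am start S56 → 1
1:30pm end S56 → 0
3:00pm start S59 → 1
4:00pm start S57 → 2
5:30pm start S58 → 3
6:00pm end S57 → 2
6:00pm start S60 → 3
6:30pm end S59 → 2
8:00pm end S60 → 1
9:00pm end S58 → 0
Peak is 3, at 5:30pm (S57, S58, S59).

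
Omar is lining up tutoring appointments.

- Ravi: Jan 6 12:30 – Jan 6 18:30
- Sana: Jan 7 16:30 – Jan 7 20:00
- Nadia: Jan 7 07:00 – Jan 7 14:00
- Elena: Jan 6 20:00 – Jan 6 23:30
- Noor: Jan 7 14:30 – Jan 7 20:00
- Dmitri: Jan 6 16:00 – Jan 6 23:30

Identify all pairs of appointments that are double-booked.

Sorted by start: Ravi, Dmitri, Elena, Nadia, Noor, Sana.
Dmitri starts before Ravi ends → Ravi and Dmitri overlap.
Elena starts after Ravi ends — done with Ravi.
Elena starts before Dmitri ends → Dmitri and Elena overlap.
Nadia starts after Dmitri ends — done with Dmitri.
Nadia starts after Elena ends — done with Elena.
Noor starts after Nadia ends — done with Nadia.
Sana starts before Noor ends → Noor and Sana overlap.

Dmitri & Elena, Dmitri & Ravi, Noor & Sana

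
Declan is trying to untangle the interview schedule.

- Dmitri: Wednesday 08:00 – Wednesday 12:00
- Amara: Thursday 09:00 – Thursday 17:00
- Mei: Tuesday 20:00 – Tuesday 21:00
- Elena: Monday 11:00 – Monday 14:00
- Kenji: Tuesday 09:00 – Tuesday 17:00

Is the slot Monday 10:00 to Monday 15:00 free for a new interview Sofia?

Elena: starts Monday 11:00 before Sofia ends Monday 15:00, and ends Monday 14:00 after Sofia starts Monday 10:00 → overlap.
Kenji: starts Tuesday 09:00 at or after Sofia ends Monday 15:00 → clear.
Mei: starts Tuesday 20:00 at or after Sofia ends Monday 15:00 → clear.
Dmitri: starts Wednesday 08:00 at or after Sofia ends Monday 15:00 → clear.
Amara: starts Thursday 09:00 at or after Sofia ends Monday 15:00 → clear.
Sofia overlaps Elena.

No — it overlaps Elena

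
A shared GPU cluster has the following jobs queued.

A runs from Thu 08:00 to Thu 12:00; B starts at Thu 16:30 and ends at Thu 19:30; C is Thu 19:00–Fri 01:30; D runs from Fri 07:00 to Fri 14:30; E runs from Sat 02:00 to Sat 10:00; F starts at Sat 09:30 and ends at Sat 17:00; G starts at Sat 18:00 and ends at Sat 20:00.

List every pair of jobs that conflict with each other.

B & C, E & F

Sorted by start: A, B, C, D, E, F, G.
B starts after A ends; A is clear from here.
C starts before B ends → B and C overlap.
D starts after B ends; B is clear from here.
D starts after C ends; C is clear from here.
E starts after D ends; D is clear from here.
F starts before E ends → E and F overlap.
G starts after E ends.
G starts after F ends.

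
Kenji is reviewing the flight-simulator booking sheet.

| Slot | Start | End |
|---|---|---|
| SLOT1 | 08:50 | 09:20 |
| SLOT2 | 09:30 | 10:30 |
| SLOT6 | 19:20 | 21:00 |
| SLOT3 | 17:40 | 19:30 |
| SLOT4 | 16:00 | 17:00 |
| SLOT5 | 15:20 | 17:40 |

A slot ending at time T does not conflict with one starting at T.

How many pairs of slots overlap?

Sorted by start: SLOT1, SLOT2, SLOT5, SLOT4, SLOT3, SLOT6.
SLOT2 starts after SLOT1 ends; SLOT1 is clear from here.
SLOT5 starts after SLOT2 ends; SLOT2 is clear from here.
SLOT4 starts before SLOT5 ends → SLOT5 and SLOT4 overlap.
SLOT3 starts exactly when SLOT5 ends (back-to-back, no overlap); SLOT5 is clear from here.
SLOT3 starts after SLOT4 ends; SLOT4 is clear from here.
SLOT6 starts before SLOT3 ends → SLOT3 and SLOT6 overlap.
Overlapping pairs: SLOT3 & SLOT6, SLOT4 & SLOT5 — 2 in total.

2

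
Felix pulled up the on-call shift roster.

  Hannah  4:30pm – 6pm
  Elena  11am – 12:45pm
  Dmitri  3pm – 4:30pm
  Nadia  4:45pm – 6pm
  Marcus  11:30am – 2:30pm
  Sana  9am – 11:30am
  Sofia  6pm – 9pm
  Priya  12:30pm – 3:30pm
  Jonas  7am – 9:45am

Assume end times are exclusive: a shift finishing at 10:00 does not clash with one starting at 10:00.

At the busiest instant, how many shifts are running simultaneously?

3

Sweep the timeline, counting +1 at each start and −1 at each end (ends before starts at a tie):
7am start Jonas → 1
9am start Sana → 2
9:45am end Jonas → 1
11am start Elena → 2
11:30am end Sana → 1
11:30am start Marcus → 2
12:30pm start Priya → 3
12:45pm end Elena → 2
2:30pm end Marcus → 1
3pm start Dmitri → 2
3:30pm end Priya → 1
4:30pm end Dmitri → 0
4:30pm start Hannah → 1
4:45pm start Nadia → 2
6pm end Hannah → 1
6pm end Nadia → 0
6pm start Sofia → 1
9pm end Sofia → 0
Peak is 3, at 12:30pm (Elena, Marcus, Priya).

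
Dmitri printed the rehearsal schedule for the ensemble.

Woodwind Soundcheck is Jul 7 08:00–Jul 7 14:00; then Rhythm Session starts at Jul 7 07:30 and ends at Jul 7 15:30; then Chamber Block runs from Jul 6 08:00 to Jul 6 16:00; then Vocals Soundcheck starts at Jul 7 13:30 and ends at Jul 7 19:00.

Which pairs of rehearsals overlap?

Two intervals overlap when each starts before the other ends.
Sorted by start: Chamber Block, Rhythm Session, Woodwind Soundcheck, Vocals Soundcheck.
Rhythm Session starts after Chamber Block ends, so nothing later overlaps Chamber Block either.
Woodwind Soundcheck starts before Rhythm Session ends → Rhythm Session and Woodwind Soundcheck overlap.
Vocals Soundcheck starts before Rhythm Session ends → Rhythm Session and Vocals Soundcheck overlap.
Vocals Soundcheck starts before Woodwind Soundcheck ends → Woodwind Soundcheck and Vocals Soundcheck overlap.

Rhythm Session & Vocals Soundcheck, Rhythm Session & Woodwind Soundcheck, Vocals Soundcheck & Woodwind Soundcheck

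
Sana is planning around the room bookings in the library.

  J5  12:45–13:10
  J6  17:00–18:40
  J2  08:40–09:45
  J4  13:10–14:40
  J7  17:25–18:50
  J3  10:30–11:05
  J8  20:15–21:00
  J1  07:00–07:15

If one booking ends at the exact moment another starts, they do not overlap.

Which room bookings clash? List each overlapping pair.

Sorted by start: J1, J2, J3, J5, J4, J6, J7, J8.
J2 starts after J1 ends — done with J1.
J3 starts after J2 ends — done with J2.
J5 starts after J3 ends — done with J3.
J4 starts exactly when J5 ends (back-to-back, no overlap) — done with J5.
J6 starts after J4 ends — done with J4.
J7 starts before J6 ends → J6 and J7 overlap.
J8 starts after J6 ends.
J8 starts after J7 ends.

J6 & J7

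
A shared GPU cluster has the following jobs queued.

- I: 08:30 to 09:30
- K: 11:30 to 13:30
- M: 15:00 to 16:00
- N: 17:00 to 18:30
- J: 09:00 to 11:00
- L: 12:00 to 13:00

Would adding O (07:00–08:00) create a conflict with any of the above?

No — it doesn't clash with anything

I: starts 08:30 at or after O ends 08:00 → clear.
J: starts 09:00 at or after O ends 08:00 → clear.
K: starts 11:30 at or after O ends 08:00 → clear.
L: starts 12:00 at or after O ends 08:00 → clear.
M: starts 15:00 at or after O ends 08:00 → clear.
N: starts 17:00 at or after O ends 08:00 → clear.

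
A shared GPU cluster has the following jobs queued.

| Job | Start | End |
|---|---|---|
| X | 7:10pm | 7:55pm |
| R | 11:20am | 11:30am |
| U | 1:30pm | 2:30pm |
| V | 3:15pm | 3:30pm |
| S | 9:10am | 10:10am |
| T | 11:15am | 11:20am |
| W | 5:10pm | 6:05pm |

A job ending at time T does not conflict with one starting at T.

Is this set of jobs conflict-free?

Yes

Sorted by start: S, T, R, U, V, W, X.
T starts after S ends — done with S.
R starts exactly when T ends (back-to-back, no overlap) — done with T.
U starts after R ends — done with R.
V starts after U ends — done with U.
W starts after V ends — done with V.
X starts after W ends.
Every pair is clear; the schedule has no overlaps.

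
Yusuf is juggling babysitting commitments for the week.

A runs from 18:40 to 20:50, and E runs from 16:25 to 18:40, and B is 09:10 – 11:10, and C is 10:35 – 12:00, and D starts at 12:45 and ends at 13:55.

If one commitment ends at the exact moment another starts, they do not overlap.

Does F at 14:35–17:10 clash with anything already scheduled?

Yes — it overlaps E

B: ends 11:10 at or before F starts 14:35 → clear.
C: ends 12:00 at or before F starts 14:35 → clear.
D: ends 13:55 at or before F starts 14:35 → clear.
E: starts 16:25 before F ends 17:10, and ends 18:40 after F starts 14:35 → overlap.
A: starts 18:40 at or after F ends 17:10 → clear.
F overlaps E.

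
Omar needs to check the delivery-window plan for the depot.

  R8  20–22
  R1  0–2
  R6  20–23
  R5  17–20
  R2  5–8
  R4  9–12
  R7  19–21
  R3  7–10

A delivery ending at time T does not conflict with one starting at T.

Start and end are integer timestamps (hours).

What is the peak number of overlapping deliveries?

Walk through starts and ends in time order (an end at T is processed before a start at T):
0 start R1 → 1
2 end R1 → 0
5 start R2 → 1
7 start R3 → 2
8 end R2 → 1
9 start R4 → 2
10 end R3 → 1
12 end R4 → 0
17 start R5 → 1
19 start R7 → 2
20 end R5 → 1
20 start R6 → 2
20 start R8 → 3
21 end R7 → 2
22 end R8 → 1
23 end R6 → 0
Peak is 3, at 20 (R6, R7, R8).

3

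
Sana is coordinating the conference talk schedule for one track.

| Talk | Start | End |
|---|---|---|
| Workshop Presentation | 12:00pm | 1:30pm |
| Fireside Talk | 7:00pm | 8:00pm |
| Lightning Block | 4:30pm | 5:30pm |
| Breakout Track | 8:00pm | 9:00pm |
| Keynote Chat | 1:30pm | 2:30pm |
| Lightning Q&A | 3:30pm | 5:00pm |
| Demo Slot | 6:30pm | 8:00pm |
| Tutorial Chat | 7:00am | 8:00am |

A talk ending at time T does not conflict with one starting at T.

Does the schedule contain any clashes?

Yes

Check each pair: they overlap iff neither finishes before the other starts.
Sorted by start: Tutorial Chat, Workshop Presentation, Keynote Chat, Lightning Q&A, Lightning Block, Demo Slot, Fireside Talk, Breakout Track.
Workshop Presentation starts after Tutorial Chat ends, so Tutorial Chat has no further overlaps.
Keynote Chat starts exactly when Workshop Presentation ends (back-to-back, no overlap), so Workshop Presentation has no further overlaps.
Lightning Q&A starts after Keynote Chat ends, so Keynote Chat has no further overlaps.
Lightning Block starts before Lightning Q&A ends → Lightning Q&A and Lightning Block overlap.
That's a conflict, so the schedule is not conflict-free.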